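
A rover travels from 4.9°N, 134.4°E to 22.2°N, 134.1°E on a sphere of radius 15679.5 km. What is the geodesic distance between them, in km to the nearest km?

Let φ₁ = 0.0855 rad, φ₂ = 0.3875 rad, and Δλ = -0.0052 rad.
cos c = sin φ₁ sin φ₂ + cos φ₁ cos φ₂ cos Δλ = (0.0854)(0.3778) + (0.9963)(0.9259)(1.0000) = 0.95475,
so c = arccos(0.95475) = 0.30198 rad.
Distance = R·c = 15679.5 × 0.3020 ≈ 4735 km.

4735 km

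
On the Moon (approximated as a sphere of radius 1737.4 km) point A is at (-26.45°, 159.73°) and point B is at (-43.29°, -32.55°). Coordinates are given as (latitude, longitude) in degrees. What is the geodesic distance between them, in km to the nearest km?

3316 km

In radians: φ₁ = -0.4616, φ₂ = -0.7556, Δλ = 167.720° = 2.9273 rad.
Haversine: a = sin²(Δφ/2) + cos φ₁ cos φ₂ sin²(Δλ/2) = 0.0214 + (0.8953)(0.7279)(0.9886) = 0.66568.
Central angle c = 2·arcsin(√a) = 1.90855 rad.
Distance = R·c = 1737.4 × 1.9086 ≈ 3316 km.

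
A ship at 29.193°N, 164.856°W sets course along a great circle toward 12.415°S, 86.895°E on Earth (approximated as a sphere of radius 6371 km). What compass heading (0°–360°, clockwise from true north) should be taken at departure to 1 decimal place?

Δλ = -108.249° = -1.8893 rad.
y = sin Δλ · cos φ₂ = (-0.9497)(0.9766) = -0.9275
x = cos φ₁ sin φ₂ − sin φ₁ cos φ₂ cos Δλ = (0.8730)(-0.2150) − (0.4878)(0.9766)(-0.3131) = -0.0385
θ = atan2(y, x) = -92.38°; adding 360° gives 267.6°.

267.6°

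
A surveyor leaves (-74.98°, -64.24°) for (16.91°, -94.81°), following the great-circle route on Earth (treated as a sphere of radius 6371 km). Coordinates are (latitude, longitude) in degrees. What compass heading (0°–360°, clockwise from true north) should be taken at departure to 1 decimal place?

330.8°

With φ₁ = -1.3086, φ₂ = 0.2951, Δλ = -0.5335 rad, the forward-azimuth formula gives
θ = atan2( sin Δλ cos φ₂ , cos φ₁ sin φ₂ − sin φ₁ cos φ₂ cos Δλ ) = atan2(-0.4866, 0.8710) = -29.19°.
Adding 360° brings this into [0°, 360°): 330.8°.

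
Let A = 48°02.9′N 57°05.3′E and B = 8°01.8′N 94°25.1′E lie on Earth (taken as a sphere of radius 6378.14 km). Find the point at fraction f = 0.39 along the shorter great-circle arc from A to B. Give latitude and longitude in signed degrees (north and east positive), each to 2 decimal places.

33.74°, 75.51°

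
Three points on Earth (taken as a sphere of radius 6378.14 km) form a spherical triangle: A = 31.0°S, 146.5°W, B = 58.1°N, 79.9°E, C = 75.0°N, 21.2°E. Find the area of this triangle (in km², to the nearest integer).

49397082 km²

Side lengths (central angles): a = 0.4710, b = 2.3663, c = 2.4183 rad; semiperimeter s = 2.6278.
By l'Huilier's theorem, tan(E/4) = √[tan(s/2) tan((s−a)/2) tan((s−b)/2) tan((s−c)/2)], giving spherical excess E = 1.2143 rad.
Area = E·R² = 1.2143 × (6378.14)² ≈ 49397082 km².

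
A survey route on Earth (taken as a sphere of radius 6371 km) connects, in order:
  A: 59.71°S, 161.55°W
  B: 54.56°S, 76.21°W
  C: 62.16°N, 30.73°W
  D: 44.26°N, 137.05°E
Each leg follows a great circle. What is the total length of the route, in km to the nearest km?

26521 km

Leg A→B: central angle 0.7565 rad, distance 4819.5 km.
Leg B→C: central angle 2.1301 rad, distance 13570.6 km.
Leg C→D: central angle 1.2763 rad, distance 8131.3 km.
Total: 4819.5 + 13570.6 + 8131.3 ≈ 26521 km.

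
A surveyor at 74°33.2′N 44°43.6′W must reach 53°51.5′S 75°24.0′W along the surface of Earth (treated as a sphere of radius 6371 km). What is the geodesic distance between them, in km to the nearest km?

In radians: φ₁ = 1.3012, φ₂ = -0.9400, Δλ = -30.673° = -0.5354 rad.
cos c = sin φ₁ sin φ₂ + cos φ₁ cos φ₂ cos Δλ = (0.9639)(-0.8076) + (0.2663)(0.5898)(0.8601) = -0.64328,
so c = arccos(-0.64328) = 2.26958 rad.
Distance = R·c = 6371 × 2.2696 ≈ 14459 km.

14459 km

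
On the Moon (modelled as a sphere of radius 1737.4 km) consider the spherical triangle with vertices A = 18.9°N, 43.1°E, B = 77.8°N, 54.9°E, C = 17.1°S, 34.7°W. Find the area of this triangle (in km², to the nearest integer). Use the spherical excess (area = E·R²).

3239468 km²

Side lengths (central angles): a = 1.8608, b = 1.4748, c = 1.0329 rad; semiperimeter s = 2.1843.
By l'Huilier's theorem, tan(E/4) = √[tan(s/2) tan((s−a)/2) tan((s−b)/2) tan((s−c)/2)], giving spherical excess E = 1.0732 rad.
Area = E·R² = 1.0732 × (1737.4)² ≈ 3239468 km².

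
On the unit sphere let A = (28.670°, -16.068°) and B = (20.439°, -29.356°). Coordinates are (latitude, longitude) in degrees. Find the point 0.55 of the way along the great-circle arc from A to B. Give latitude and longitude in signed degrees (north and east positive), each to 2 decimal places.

24.29°, -23.59°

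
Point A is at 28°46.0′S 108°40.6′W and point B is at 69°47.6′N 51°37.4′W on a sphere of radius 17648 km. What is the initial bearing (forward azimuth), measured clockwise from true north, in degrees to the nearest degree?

With φ₁ = -0.5021, φ₂ = 1.2181, Δλ = 0.9958 rad, the forward-azimuth formula gives
θ = atan2( sin Δλ cos φ₂ , cos φ₁ sin φ₂ − sin φ₁ cos φ₂ cos Δλ ) = atan2(0.2899, 0.9130) = 17.61°.
So the initial bearing is 18°.

18°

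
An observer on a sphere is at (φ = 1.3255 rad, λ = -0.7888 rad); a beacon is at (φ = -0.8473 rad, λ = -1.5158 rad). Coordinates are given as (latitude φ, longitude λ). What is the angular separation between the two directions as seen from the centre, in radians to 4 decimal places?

Let φ₁ = 1.3255 rad, φ₂ = -0.8473 rad, and Δλ = -0.7270 rad.
Haversine: a = sin²(Δφ/2) + cos φ₁ cos φ₂ sin²(Δλ/2) = 0.7831 + (0.2428)(0.6620)(0.1264) = 0.80347.
Central angle c = 2·arcsin(√a) = 2.22300 rad.
So the angular separation is 2.2230 rad.

2.2230 rad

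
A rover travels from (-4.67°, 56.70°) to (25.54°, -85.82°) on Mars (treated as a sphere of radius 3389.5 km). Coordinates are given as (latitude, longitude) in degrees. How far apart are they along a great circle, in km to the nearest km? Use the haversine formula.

8192 km

With latitudes φ₁ = -4.670°, φ₂ = 25.540° and longitude difference Δλ = -142.520°:
Haversine: a = sin²(Δφ/2) + cos φ₁ cos φ₂ sin²(Δλ/2) = 0.0679 + (0.9967)(0.9023)(0.8968) = 0.87437.
Central angle c = 2·arcsin(√a) = 2.41697 rad.
Distance = R·c = 3389.5 × 2.4170 ≈ 8192 km.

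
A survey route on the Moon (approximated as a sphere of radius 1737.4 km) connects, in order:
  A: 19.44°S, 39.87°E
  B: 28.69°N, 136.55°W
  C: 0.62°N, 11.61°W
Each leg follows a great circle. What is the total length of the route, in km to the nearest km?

8794 km

Leg A→B: central angle 2.9704 rad, distance 5160.8 km.
Leg B→C: central angle 2.0911 rad, distance 3633.2 km.
Total: 5160.8 + 3633.2 ≈ 8794 km.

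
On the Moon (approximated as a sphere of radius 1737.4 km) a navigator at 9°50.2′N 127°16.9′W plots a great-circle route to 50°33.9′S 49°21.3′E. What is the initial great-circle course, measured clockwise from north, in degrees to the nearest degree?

177°

Δλ = 176.637° = 3.0829 rad.
y = sin Δλ · cos φ₂ = (0.0587)(0.6352) = 0.0373
x = cos φ₁ sin φ₂ − sin φ₁ cos φ₂ cos Δλ = (0.9853)(-0.7723) − (0.1708)(0.6352)(-0.9983) = -0.6527
θ = atan2(y, x) = 176.73°, so the bearing is 177°.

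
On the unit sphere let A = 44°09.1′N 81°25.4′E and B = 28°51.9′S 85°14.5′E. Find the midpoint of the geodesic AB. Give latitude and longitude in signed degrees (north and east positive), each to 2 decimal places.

The central angle between A and B is δ = 1.2758 rad.
With f = 0.5, the slerp weights are sin((1−f)δ)/sin δ = 0.6224 and sin(fδ)/sin δ = 0.6224.
Weighted sum of the unit vectors: (0.6224)·(0.1070,0.7095,0.6966) + (0.6224)·(0.0726,0.8727,-0.4827) = (0.1118, 0.9848, 0.1331).
Converting back: φ = atan2(z, √(x²+y²)) = 7.65°, λ = atan2(y, x) = 83.52°.

7.65°, 83.52°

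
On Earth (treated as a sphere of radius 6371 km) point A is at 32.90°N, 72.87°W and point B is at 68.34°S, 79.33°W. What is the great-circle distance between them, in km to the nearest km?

Let φ₁ = 0.5742 rad, φ₂ = -1.1928 rad, and Δλ = -0.1127 rad.
Haversine: a = sin²(Δφ/2) + cos φ₁ cos φ₂ sin²(Δλ/2) = 0.5975 + (0.8396)(0.3691)(0.0032) = 0.59844.
Central angle c = 2·arcsin(√a) = 1.76898 rad.
Distance = R·c = 6371 × 1.7690 ≈ 11270 km.

11270 km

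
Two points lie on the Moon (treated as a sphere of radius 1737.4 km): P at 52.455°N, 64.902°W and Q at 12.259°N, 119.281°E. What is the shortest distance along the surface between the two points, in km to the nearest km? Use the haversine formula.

In radians: φ₁ = 0.9155, φ₂ = 0.2140, Δλ = -175.817° = -3.0686 rad.
Haversine: a = sin²(Δφ/2) + cos φ₁ cos φ₂ sin²(Δλ/2) = 0.1181 + (0.6094)(0.9772)(0.9987) = 0.71278.
Central angle c = 2·arcsin(√a) = 2.01037 rad.
Distance = R·c = 1737.4 × 2.0104 ≈ 3493 km.

3493 km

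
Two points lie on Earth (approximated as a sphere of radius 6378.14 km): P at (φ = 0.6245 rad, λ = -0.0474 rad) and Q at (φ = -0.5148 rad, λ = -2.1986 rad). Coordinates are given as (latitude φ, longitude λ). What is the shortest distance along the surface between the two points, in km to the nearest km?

Let φ₁ = 0.6245 rad, φ₂ = -0.5148 rad, and Δλ = -2.1512 rad.
Haversine: a = sin²(Δφ/2) + cos φ₁ cos φ₂ sin²(Δλ/2) = 0.2909 + (0.8113)(0.8704)(0.7742) = 0.83754.
Central angle c = 2·arcsin(√a) = 2.31187 rad.
Distance = R·c = 6378.14 × 2.3119 ≈ 14745 km.

14745 km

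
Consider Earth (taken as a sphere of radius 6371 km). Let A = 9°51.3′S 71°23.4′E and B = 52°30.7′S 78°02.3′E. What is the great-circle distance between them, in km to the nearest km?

4781 km

In radians: φ₁ = -0.1720, φ₂ = -0.9165, Δλ = 6.648° = 0.1160 rad.
cos c = sin φ₁ sin φ₂ + cos φ₁ cos φ₂ cos Δλ = (-0.1712)(-0.7935) + (0.9852)(0.6086)(0.9933) = 0.73140,
so c = arccos(0.73140) = 0.75043 rad.
Distance = R·c = 6371 × 0.7504 ≈ 4781 km.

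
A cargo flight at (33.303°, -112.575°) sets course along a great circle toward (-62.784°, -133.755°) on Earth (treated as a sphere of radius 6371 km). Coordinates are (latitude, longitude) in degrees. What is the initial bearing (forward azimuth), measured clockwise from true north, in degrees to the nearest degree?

190°

With φ₁ = 0.5812, φ₂ = -1.0958, Δλ = -0.3697 rad, the forward-azimuth formula gives
θ = atan2( sin Δλ cos φ₂ , cos φ₁ sin φ₂ − sin φ₁ cos φ₂ cos Δλ ) = atan2(-0.1652, -0.9774) = -170.40°.
Adding 360° brings this into [0°, 360°): 190°.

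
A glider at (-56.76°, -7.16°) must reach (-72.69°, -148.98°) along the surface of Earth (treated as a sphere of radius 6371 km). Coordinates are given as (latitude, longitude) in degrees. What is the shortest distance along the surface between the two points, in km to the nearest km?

Let φ₁ = -0.9906 rad, φ₂ = -1.2687 rad, and Δλ = -2.4752 rad.
Haversine: a = sin²(Δφ/2) + cos φ₁ cos φ₂ sin²(Δλ/2) = 0.0192 + (0.5481)(0.2975)(0.8930) = 0.16485.
Central angle c = 2·arcsin(√a) = 0.83619 rad.
Distance = R·c = 6371 × 0.8362 ≈ 5327 km.

5327 km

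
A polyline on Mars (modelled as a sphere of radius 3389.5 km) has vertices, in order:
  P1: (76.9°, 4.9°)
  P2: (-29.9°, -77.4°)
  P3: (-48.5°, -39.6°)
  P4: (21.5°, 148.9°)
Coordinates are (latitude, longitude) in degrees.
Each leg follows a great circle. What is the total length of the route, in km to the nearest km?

Leg P1→P2: central angle 2.0479 rad, distance 6941.3 km.
Leg P2→P3: central angle 0.5966 rad, distance 2022.3 km.
Leg P3→P4: central angle 2.6556 rad, distance 9001.3 km.
Total: 6941.3 + 2022.3 + 9001.3 ≈ 17965 km.

17965 km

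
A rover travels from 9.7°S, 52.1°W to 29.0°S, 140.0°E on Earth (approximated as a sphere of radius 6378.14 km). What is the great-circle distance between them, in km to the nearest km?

15538 km

In radians: φ₁ = -0.1693, φ₂ = -0.5061, Δλ = -167.900° = -2.9304 rad.
cos c = sin φ₁ sin φ₂ + cos φ₁ cos φ₂ cos Δλ = (-0.1685)(-0.4848) + (0.9857)(0.8746)(-0.9778) = -0.76128,
so c = arccos(-0.76128) = 2.43608 rad.
Distance = R·c = 6378.14 × 2.4361 ≈ 15538 km.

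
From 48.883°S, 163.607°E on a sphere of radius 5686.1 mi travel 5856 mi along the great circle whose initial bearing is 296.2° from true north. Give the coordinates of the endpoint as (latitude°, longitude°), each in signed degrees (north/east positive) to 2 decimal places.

-7.99°, 112.65°

Angular distance δ = d/R = 5856/5686.1 = 1.02988 rad; initial bearing θ = 5.1697 rad.
sin φ₂ = sin φ₁ cos δ + cos φ₁ sin δ cos θ = (-0.7534)(0.5149) + (0.6576)(0.8572)(0.4415) = -0.1390, so φ₂ = -7.99°.
Δλ = atan2(sin θ sin δ cos φ₁, cos δ − sin φ₁ sin φ₂) = atan2(-0.5058, 0.4102) = -50.960°.
λ₂ = 163.607° − 50.960° = 112.65°.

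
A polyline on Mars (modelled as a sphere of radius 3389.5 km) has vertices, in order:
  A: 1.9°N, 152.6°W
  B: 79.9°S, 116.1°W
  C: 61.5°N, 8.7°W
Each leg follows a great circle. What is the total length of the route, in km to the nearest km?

14002 km

Leg A→B: central angle 1.4623 rad, distance 4956.6 km.
Leg B→C: central angle 2.6686 rad, distance 9045.3 km.
Total: 4956.6 + 9045.3 ≈ 14002 km.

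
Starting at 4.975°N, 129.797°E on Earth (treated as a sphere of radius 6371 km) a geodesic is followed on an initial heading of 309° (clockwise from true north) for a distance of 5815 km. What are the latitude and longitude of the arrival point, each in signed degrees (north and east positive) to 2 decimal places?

33.30°, 82.43°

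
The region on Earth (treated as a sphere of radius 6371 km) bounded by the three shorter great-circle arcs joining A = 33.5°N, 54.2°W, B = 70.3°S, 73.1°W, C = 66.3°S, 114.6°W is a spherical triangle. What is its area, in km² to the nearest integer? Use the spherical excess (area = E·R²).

Side lengths (central angles): a = 0.2708, b = 1.9175, c = 1.8273 rad; semiperimeter s = 2.0078.
By l'Huilier's theorem, tan(E/4) = √[tan(s/2) tan((s−a)/2) tan((s−b)/2) tan((s−c)/2)], giving spherical excess E = 0.3476 rad.
Area = E·R² = 0.3476 × (6371)² ≈ 14110128 km².

14110128 km²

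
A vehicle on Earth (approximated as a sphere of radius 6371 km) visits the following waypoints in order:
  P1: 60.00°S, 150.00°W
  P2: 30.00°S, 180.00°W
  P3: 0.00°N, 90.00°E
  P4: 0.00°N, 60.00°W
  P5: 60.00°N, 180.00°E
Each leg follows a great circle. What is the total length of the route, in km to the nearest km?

Leg P1→P2: central angle 0.6300 rad, distance 4013.9 km.
Leg P2→P3: central angle 1.5708 rad, distance 10007.5 km.
Leg P3→P4: central angle 2.6180 rad, distance 16679.2 km.
Leg P4→P5: central angle 1.8235 rad, distance 11617.4 km.
Total: 4013.9 + 10007.5 + 16679.2 + 11617.4 ≈ 42318 km.

42318 km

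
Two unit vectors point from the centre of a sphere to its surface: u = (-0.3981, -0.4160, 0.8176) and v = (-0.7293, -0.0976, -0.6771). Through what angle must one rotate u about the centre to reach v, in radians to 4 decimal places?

u·v = -0.2227; |u| = 1.0000, |v| = 0.9999.
cos θ = (u·v)/(|u||v|) = -0.2227, so θ = 1.7954 rad.

1.7954 rad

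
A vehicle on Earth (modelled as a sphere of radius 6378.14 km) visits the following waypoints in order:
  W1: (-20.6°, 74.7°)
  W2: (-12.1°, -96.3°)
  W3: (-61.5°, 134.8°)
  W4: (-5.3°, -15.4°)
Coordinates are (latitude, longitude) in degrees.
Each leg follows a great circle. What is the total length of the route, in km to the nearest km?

39152 km

Leg W1→W2: central angle 2.5503 rad, distance 16266.4 km.
Leg W2→W3: central angle 1.6798 rad, distance 10713.9 km.
Leg W3→W4: central angle 1.9083 rad, distance 12171.3 km.
Total: 16266.4 + 10713.9 + 12171.3 ≈ 39152 km.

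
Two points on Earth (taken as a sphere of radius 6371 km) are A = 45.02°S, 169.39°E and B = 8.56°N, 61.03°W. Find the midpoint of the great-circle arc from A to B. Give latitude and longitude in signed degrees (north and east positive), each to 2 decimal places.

Central angle δ = 2.1539 rad. Interpolating on the sphere with fraction f = 0.5:
P = [sin((1−f)δ)·A + sin(fδ)·B] / sin δ = 1.0549·A + 1.0549·B in Cartesian coordinates,
giving P = (-0.2277, -0.7753, -0.5891), i.e. latitude -36.10°, longitude -106.36°.

-36.10°, -106.36°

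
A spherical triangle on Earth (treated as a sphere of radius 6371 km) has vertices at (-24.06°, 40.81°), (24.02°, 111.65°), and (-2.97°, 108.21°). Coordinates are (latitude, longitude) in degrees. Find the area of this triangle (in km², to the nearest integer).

12283619 km²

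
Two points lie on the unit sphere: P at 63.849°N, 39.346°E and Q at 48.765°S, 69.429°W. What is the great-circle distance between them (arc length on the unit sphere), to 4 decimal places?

Let φ₁ = 1.1144 rad, φ₂ = -0.8511 rad, and Δλ = -1.8985 rad.
Haversine: a = sin²(Δφ/2) + cos φ₁ cos φ₂ sin²(Δλ/2) = 0.6923 + (0.4407)(0.6591)(0.6609) = 0.88427.
Central angle c = 2·arcsin(√a) = 2.44734 rad.
On the unit sphere the arc length equals the central angle: 2.4473.

2.4473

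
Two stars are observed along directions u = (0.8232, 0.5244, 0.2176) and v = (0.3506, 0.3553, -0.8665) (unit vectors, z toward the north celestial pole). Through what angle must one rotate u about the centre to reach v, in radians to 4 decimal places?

1.2803 rad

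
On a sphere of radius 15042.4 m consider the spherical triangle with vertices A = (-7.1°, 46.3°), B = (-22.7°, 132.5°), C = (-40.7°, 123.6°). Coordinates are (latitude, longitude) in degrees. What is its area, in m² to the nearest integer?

58590940 m²

Side lengths (central angles): a = 0.3404, b = 1.3222, c = 1.4622 rad; semiperimeter s = 1.5624.
By l'Huilier's theorem, tan(E/4) = √[tan(s/2) tan((s−a)/2) tan((s−b)/2) tan((s−c)/2)], giving spherical excess E = 0.2589 rad.
Area = E·R² = 0.2589 × (15042.4)² ≈ 58590940 m².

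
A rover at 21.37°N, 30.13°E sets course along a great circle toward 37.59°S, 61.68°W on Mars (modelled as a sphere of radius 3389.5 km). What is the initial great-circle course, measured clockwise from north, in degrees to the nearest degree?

235°

Δλ = -91.810° = -1.6024 rad.
y = sin Δλ · cos φ₂ = (-0.9995)(0.7924) = -0.7920
x = cos φ₁ sin φ₂ − sin φ₁ cos φ₂ cos Δλ = (0.9312)(-0.6100) − (0.3644)(0.7924)(-0.0316) = -0.5589
θ = atan2(y, x) = -125.21°; adding 360° gives 235°.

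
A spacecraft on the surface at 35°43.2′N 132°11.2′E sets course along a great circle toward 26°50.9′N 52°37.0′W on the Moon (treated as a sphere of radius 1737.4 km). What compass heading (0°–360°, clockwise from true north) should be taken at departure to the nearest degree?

With φ₁ = 0.6234, φ₂ = 0.4686, Δλ = 3.0578 rad, the forward-azimuth formula gives
θ = atan2( sin Δλ cos φ₂ , cos φ₁ sin φ₂ − sin φ₁ cos φ₂ cos Δλ ) = atan2(0.0747, 0.8857) = 4.82°.
So the initial bearing is 5°.

5°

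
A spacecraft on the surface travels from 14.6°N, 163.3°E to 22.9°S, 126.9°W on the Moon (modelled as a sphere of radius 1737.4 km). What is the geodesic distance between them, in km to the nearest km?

With latitudes φ₁ = 14.600°, φ₂ = -22.900° and longitude difference Δλ = 69.800°:
cos c = sin φ₁ sin φ₂ + cos φ₁ cos φ₂ cos Δλ = (0.2521)(-0.3891) + (0.9677)(0.9212)(0.3453) = 0.20973,
so c = arccos(0.20973) = 1.35950 rad.
Distance = R·c = 1737.4 × 1.3595 ≈ 2362 km.

2362 km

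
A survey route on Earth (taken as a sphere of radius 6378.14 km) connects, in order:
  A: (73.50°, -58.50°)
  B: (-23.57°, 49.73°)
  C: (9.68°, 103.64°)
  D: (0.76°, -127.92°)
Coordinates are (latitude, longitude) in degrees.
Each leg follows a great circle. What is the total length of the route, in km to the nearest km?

Leg A→B: central angle 2.0542 rad, distance 13102.3 km.
Leg B→C: central angle 1.0872 rad, distance 6934.2 km.
Leg C→D: central angle 2.2276 rad, distance 14207.7 km.
Total: 13102.3 + 6934.2 + 14207.7 ≈ 34244 km.

34244 km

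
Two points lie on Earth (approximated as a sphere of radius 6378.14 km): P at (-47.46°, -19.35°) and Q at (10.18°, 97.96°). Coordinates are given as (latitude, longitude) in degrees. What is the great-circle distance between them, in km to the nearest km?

12893 km

In radians: φ₁ = -0.8283, φ₂ = 0.1777, Δλ = 117.310° = 2.0474 rad.
cos c = sin φ₁ sin φ₂ + cos φ₁ cos φ₂ cos Δλ = (-0.7368)(0.1767) + (0.6761)(0.9843)(-0.4588) = -0.43554,
so c = arccos(-0.43554) = 2.02143 rad.
Distance = R·c = 6378.14 × 2.0214 ≈ 12893 km.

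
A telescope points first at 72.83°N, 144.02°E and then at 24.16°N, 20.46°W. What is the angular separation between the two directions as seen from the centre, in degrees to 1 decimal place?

Let φ₁ = 1.2711 rad, φ₂ = 0.4217 rad, and Δλ = -2.8707 rad.
Haversine: a = sin²(Δφ/2) + cos φ₁ cos φ₂ sin²(Δλ/2) = 0.1698 + (0.2952)(0.9124)(0.9818) = 0.43424.
Central angle c = 2·arcsin(√a) = 1.43890 rad.
So the angular separation is 82.4°.

82.4°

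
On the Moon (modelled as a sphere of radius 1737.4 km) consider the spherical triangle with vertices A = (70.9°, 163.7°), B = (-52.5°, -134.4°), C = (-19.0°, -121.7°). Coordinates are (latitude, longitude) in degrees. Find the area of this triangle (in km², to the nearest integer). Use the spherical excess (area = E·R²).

1862138 km²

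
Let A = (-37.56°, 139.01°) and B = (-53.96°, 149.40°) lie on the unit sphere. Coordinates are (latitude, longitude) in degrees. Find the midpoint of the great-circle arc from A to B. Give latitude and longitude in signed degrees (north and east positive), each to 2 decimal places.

-45.88°, 143.43°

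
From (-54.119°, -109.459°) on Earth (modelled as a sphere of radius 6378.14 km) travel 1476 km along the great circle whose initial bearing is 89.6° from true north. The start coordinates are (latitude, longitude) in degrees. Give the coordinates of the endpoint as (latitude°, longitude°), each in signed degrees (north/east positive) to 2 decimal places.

-51.97°, -87.60°

Angular distance δ = d/R = 1476/6378.14 = 0.23142 rad; initial bearing θ = 1.5638 rad.
sin φ₂ = sin φ₁ cos δ + cos φ₁ sin δ cos θ = (-0.8102)(0.9733) + (0.5861)(0.2294)(0.0070) = -0.7877, so φ₂ = -51.97°.
Δλ = atan2(sin θ sin δ cos φ₁, cos δ − sin φ₁ sin φ₂) = atan2(0.1344, 0.3351) = 21.857°.
λ₂ = -109.459° + 21.857° = -87.60°.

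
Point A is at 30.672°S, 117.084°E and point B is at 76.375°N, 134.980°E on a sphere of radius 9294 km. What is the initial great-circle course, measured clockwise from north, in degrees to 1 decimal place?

4.4°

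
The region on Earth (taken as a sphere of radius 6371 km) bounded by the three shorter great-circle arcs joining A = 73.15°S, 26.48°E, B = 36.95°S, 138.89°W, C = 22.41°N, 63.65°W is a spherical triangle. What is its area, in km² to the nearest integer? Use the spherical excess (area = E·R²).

Side lengths (central angles): a = 1.6117, b = 1.9449, c = 1.2120 rad; semiperimeter s = 2.3843.
By l'Huilier's theorem, tan(E/4) = √[tan(s/2) tan((s−a)/2) tan((s−b)/2) tan((s−c)/2)], giving spherical excess E = 1.4852 rad.
Area = E·R² = 1.4852 × (6371)² ≈ 60282833 km².

60282833 km²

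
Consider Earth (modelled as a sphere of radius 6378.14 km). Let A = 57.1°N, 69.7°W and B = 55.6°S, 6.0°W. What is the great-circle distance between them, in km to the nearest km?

13785 km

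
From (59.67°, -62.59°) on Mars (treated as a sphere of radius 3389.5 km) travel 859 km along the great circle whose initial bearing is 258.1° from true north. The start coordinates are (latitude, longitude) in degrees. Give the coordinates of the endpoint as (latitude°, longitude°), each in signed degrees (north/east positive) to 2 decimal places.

Angular distance δ = d/R = 859/3389.5 = 0.25343 rad; initial bearing θ = 4.5047 rad.
sin φ₂ = sin φ₁ cos δ + cos φ₁ sin δ cos θ = (0.8631)(0.9681) + (0.5050)(0.2507)(-0.2062) = 0.8095, so φ₂ = 54.04°.
Δλ = atan2(sin θ sin δ cos φ₁, cos δ − sin φ₁ sin φ₂) = atan2(-0.1239, 0.2694) = -24.697°.
λ₂ = -62.590° − 24.697° = -87.29°.

54.04°, -87.29°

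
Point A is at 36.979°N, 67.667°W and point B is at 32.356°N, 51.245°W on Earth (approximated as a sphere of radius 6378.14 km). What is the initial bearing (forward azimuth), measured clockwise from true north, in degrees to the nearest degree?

104°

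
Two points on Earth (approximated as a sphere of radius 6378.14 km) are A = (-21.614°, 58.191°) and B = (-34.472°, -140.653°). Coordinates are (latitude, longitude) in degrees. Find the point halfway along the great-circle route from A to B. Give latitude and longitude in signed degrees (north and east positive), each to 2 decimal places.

-71.90°, 118.88°

Central angle δ = 2.1140 rad. Interpolating on the sphere with fraction f = 0.5:
P = [sin((1−f)δ)·A + sin(fδ)·B] / sin δ = 1.0173·A + 1.0173·B in Cartesian coordinates,
giving P = (-0.1501, 0.2720, -0.9505), i.e. latitude -71.90°, longitude 118.88°.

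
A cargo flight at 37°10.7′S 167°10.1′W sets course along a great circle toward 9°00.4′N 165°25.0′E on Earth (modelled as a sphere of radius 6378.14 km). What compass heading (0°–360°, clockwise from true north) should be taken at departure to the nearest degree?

325°

With φ₁ = -0.6489, φ₂ = 0.1572, Δλ = -0.4785 rad, the forward-azimuth formula gives
θ = atan2( sin Δλ cos φ₂ , cos φ₁ sin φ₂ − sin φ₁ cos φ₂ cos Δλ ) = atan2(-0.4548, 0.6546) = -34.79°.
Adding 360° brings this into [0°, 360°): 325°.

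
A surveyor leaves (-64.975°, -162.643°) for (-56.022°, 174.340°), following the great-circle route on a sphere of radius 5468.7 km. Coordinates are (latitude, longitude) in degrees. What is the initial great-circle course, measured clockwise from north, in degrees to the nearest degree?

298°

Δλ = -23.017° = -0.4017 rad.
y = sin Δλ · cos φ₂ = (-0.3910)(0.5589) = -0.2185
x = cos φ₁ sin φ₂ − sin φ₁ cos φ₂ cos Δλ = (0.4230)(-0.8293) − (-0.9061)(0.5589)(0.9204) = 0.1153
θ = atan2(y, x) = -62.18°; adding 360° gives 298°.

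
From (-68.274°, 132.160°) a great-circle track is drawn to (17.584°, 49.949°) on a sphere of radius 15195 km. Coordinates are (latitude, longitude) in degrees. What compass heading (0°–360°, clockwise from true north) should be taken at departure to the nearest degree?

284°

With φ₁ = -1.1916, φ₂ = 0.3069, Δλ = -1.4349 rad, the forward-azimuth formula gives
θ = atan2( sin Δλ cos φ₂ , cos φ₁ sin φ₂ − sin φ₁ cos φ₂ cos Δλ ) = atan2(-0.9445, 0.2318) = -76.21°.
Adding 360° brings this into [0°, 360°): 284°.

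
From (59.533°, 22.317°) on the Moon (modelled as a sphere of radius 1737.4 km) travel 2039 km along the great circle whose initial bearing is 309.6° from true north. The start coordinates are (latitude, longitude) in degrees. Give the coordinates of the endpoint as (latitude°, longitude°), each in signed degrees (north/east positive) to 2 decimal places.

39.16°, -91.29°

Angular distance δ = d/R = 2039/1737.4 = 1.17359 rad; initial bearing θ = 5.4035 rad.
sin φ₂ = sin φ₁ cos δ + cos φ₁ sin δ cos θ = (0.8619)(0.3868) + (0.5070)(0.9221)(0.6374) = 0.6315, so φ₂ = 39.16°.
Δλ = atan2(sin θ sin δ cos φ₁, cos δ − sin φ₁ sin φ₂) = atan2(-0.3603, -0.1574) = -113.605°.
λ₂ = 22.317° − 113.605° = -91.29°.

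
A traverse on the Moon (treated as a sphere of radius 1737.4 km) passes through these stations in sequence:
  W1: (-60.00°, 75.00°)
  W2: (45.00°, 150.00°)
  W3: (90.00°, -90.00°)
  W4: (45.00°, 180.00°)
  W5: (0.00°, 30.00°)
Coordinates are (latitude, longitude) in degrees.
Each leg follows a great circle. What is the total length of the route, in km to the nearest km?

Leg W1→W2: central angle 2.1187 rad, distance 3681.0 km.
Leg W2→W3: central angle 0.7854 rad, distance 1364.6 km.
Leg W3→W4: central angle 0.7854 rad, distance 1364.6 km.
Leg W4→W5: central angle 2.2299 rad, distance 3874.1 km.
Total: 3681.0 + 1364.6 + 1364.6 + 3874.1 ≈ 10284 km.

10284 km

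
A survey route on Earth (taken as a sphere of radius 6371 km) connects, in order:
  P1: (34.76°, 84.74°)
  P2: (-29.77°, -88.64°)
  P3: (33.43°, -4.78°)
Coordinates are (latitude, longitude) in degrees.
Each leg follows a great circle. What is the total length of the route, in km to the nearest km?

Leg P1→P2: central angle 3.0108 rad, distance 19181.6 km.
Leg P2→P3: central angle 1.7681 rad, distance 11264.8 km.
Total: 19181.6 + 11264.8 ≈ 30446 km.

30446 km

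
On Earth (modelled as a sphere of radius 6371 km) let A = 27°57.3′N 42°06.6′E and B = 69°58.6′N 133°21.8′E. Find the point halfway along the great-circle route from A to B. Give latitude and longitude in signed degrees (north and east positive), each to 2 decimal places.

Central angle δ = 1.1221 rad. Interpolating on the sphere with fraction f = 0.5:
P = [sin((1−f)δ)·A + sin(fδ)·B] / sin δ = 0.5905·A + 0.5905·B in Cartesian coordinates,
giving P = (0.2481, 0.4968, 0.8317), i.e. latitude 56.27°, longitude 63.46°.

56.27°, 63.46°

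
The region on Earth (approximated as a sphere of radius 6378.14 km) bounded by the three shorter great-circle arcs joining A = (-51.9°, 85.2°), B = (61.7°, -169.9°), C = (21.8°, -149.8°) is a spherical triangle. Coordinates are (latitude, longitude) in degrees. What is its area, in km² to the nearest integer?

Side lengths (central angles): a = 0.7372, b = 2.2406, c = 2.4467 rad; semiperimeter s = 2.7122.
By l'Huilier's theorem, tan(E/4) = √[tan(s/2) tan((s−a)/2) tan((s−b)/2) tan((s−c)/2)], giving spherical excess E = 1.7650 rad.
Area = E·R² = 1.7650 × (6378.14)² ≈ 71802316 km².

71802316 km²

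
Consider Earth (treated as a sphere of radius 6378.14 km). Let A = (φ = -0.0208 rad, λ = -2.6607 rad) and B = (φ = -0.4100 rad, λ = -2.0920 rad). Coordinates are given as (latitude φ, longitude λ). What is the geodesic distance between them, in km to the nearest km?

Let φ₁ = -0.0208 rad, φ₂ = -0.4100 rad, and Δλ = 0.5687 rad.
cos c = sin φ₁ sin φ₂ + cos φ₁ cos φ₂ cos Δλ = (-0.0208)(-0.3986) + (0.9998)(0.9171)(0.8426) = 0.78089,
so c = arccos(0.78089) = 0.67471 rad.
Distance = R·c = 6378.14 × 0.6747 ≈ 4303 km.

4303 km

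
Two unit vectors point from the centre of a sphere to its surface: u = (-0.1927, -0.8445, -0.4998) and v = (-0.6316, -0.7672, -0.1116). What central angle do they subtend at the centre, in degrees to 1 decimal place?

u·v = 0.8254; |u| = 1.0001, |v| = 1.0000.
cos θ = (u·v)/(|u||v|) = 0.8254, so θ = 34.4°.

34.4°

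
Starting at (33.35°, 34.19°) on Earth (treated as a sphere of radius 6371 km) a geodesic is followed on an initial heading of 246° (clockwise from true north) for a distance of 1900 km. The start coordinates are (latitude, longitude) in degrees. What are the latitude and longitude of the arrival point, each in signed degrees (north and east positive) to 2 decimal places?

Angular distance δ = d/R = 1900/6371 = 0.29823 rad; initial bearing θ = 4.2935 rad.
sin φ₂ = sin φ₁ cos δ + cos φ₁ sin δ cos θ = (0.5498)(0.9559) + (0.8353)(0.2938)(-0.4067) = 0.4257, so φ₂ = 25.19°.
Δλ = atan2(sin θ sin δ cos φ₁, cos δ − sin φ₁ sin φ₂) = atan2(-0.2242, 0.7219) = -17.256°.
λ₂ = 34.190° − 17.256° = 16.93°.

25.19°, 16.93°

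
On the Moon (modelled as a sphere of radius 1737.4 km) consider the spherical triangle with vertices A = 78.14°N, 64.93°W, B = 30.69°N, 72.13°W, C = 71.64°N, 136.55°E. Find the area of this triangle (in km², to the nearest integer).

Side lengths (central angles): a = 1.3214, b = 0.5184, c = 0.8300 rad; semiperimeter s = 1.3350.
By l'Huilier's theorem, tan(E/4) = √[tan(s/2) tan((s−a)/2) tan((s−b)/2) tan((s−c)/2)], giving spherical excess E = 0.0975 rad.
Area = E·R² = 0.0975 × (1737.4)² ≈ 294340 km².

294340 km²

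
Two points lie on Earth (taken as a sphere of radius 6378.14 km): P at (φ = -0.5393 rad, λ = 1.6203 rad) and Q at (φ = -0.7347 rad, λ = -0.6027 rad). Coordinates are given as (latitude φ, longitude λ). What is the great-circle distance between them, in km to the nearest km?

Let φ₁ = -0.5393 rad, φ₂ = -0.7347 rad, and Δλ = -2.2230 rad.
cos c = sin φ₁ sin φ₂ + cos φ₁ cos φ₂ cos Δλ = (-0.5135)(-0.6704) + (0.8581)(0.7420)(-0.6069) = -0.04219,
so c = arccos(-0.04219) = 1.61300 rad.
Distance = R·c = 6378.14 × 1.6130 ≈ 10288 km.

10288 km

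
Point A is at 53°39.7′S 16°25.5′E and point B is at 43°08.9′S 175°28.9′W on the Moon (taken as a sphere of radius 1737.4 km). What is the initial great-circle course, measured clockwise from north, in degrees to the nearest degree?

171°

With φ₁ = -0.9366, φ₂ = -0.7531, Δλ = 2.9338 rad, the forward-azimuth formula gives
θ = atan2( sin Δλ cos φ₂ , cos φ₁ sin φ₂ − sin φ₁ cos φ₂ cos Δλ ) = atan2(0.1505, -0.9803) = 171.27°.
So the initial bearing is 171°.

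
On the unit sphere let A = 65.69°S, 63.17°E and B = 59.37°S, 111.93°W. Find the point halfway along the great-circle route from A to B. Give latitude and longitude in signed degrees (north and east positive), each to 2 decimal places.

-86.60°, -92.43°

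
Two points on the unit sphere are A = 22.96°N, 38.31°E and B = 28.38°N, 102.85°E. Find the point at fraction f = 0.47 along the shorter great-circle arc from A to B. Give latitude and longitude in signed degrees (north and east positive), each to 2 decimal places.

29.42°, 67.78°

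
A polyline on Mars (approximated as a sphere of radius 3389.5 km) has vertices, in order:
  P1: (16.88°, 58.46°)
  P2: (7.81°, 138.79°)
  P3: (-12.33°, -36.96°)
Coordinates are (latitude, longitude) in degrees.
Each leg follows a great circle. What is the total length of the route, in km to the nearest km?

Leg P1→P2: central angle 1.3708 rad, distance 4646.2 km.
Leg P2→P3: central angle 3.0341 rad, distance 10284.1 km.
Total: 4646.2 + 10284.1 ≈ 14930 km.

14930 km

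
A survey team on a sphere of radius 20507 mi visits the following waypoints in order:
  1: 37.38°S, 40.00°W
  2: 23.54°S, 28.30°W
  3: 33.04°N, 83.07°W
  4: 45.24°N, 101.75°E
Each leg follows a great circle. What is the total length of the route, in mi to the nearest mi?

Leg 1→2: central angle 0.2983 rad, distance 6117.7 mi.
Leg 2→3: central angle 1.3433 rad, distance 27546.3 mi.
Leg 3→4: central angle 1.7732 rad, distance 36363.4 mi.
Total: 6117.7 + 27546.3 + 36363.4 ≈ 70027 mi.

70027 mi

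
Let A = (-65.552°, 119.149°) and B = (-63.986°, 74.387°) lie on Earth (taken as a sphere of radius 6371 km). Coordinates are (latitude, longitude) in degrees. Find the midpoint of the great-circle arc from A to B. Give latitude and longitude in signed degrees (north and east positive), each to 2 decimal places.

-66.45°, 96.08°

The central angle between A and B is δ = 0.3271 rad.
With f = 0.5, the slerp weights are sin((1−f)δ)/sin δ = 0.5068 and sin(fδ)/sin δ = 0.5068.
Weighted sum of the unit vectors: (0.5068)·(-0.2016,0.3615,-0.9103) + (0.5068)·(0.1180,0.4224,-0.8987) = (-0.0423, 0.3972, -0.9167).
Converting back: φ = atan2(z, √(x²+y²)) = -66.45°, λ = atan2(y, x) = 96.08°.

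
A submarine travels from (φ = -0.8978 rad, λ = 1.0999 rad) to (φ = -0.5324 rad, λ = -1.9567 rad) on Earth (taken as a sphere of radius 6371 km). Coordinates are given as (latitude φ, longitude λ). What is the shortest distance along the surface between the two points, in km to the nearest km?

10891 km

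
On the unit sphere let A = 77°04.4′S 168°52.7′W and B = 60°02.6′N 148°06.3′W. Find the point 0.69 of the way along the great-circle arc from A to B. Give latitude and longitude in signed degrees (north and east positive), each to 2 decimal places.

17.49°, -152.92°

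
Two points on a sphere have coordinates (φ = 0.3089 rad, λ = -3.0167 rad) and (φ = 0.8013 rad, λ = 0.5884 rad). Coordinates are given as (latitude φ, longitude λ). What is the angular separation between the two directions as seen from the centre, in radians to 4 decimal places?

1.9547 rad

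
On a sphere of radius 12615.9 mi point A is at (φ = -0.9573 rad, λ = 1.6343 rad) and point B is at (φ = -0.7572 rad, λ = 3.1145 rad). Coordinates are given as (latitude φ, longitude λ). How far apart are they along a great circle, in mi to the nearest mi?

Let φ₁ = -0.9573 rad, φ₂ = -0.7572 rad, and Δλ = 1.4802 rad.
cos c = sin φ₁ sin φ₂ + cos φ₁ cos φ₂ cos Δλ = (-0.8176)(-0.6869) + (0.5757)(0.7268)(0.0905) = 0.59948,
so c = arccos(0.59948) = 0.92794 rad.
Distance = R·c = 12615.9 × 0.9279 ≈ 11707 mi.

11707 mi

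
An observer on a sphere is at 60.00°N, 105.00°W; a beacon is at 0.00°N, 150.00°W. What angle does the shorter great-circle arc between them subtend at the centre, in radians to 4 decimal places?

With latitudes φ₁ = 60.000°, φ₂ = 0.000° and longitude difference Δλ = -45.000°:
cos c = sin φ₁ sin φ₂ + cos φ₁ cos φ₂ cos Δλ = (0.8660)(0.0000) + (0.5000)(1.0000)(0.7071) = 0.35355,
so c = arccos(0.35355) = 1.20943 rad.
So the angular separation is 1.2094 rad.

1.2094 rad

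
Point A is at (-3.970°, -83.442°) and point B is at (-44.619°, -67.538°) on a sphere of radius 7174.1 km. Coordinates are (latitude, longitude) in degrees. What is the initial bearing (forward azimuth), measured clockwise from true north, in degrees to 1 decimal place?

163.4°

Δλ = 15.904° = 0.2776 rad.
y = sin Δλ · cos φ₂ = (0.2740)(0.7118) = 0.1951
x = cos φ₁ sin φ₂ − sin φ₁ cos φ₂ cos Δλ = (0.9976)(-0.7024) − (-0.0692)(0.7118)(0.9617) = -0.6533
θ = atan2(y, x) = 163.38°, so the bearing is 163.4°.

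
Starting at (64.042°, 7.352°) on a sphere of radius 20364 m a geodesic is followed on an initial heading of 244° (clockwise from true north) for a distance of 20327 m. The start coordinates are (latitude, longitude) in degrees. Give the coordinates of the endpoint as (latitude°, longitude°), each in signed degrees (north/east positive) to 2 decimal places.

Angular distance δ = d/R = 20327/20364 = 0.99818 rad; initial bearing θ = 4.2586 rad.
sin φ₂ = sin φ₁ cos δ + cos φ₁ sin δ cos θ = (0.8991)(0.5418) + (0.4377)(0.8405)(-0.4384) = 0.3259, so φ₂ = 19.02°.
Δλ = atan2(sin θ sin δ cos φ₁, cos δ − sin φ₁ sin φ₂) = atan2(-0.3307, 0.2488) = -53.039°.
λ₂ = 7.352° − 53.039° = -45.69°.

19.02°, -45.69°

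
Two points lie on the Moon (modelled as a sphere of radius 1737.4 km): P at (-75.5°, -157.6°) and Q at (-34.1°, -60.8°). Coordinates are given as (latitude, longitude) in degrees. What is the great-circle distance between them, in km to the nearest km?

Let φ₁ = -1.3177 rad, φ₂ = -0.5952 rad, and Δλ = 1.6895 rad.
cos c = sin φ₁ sin φ₂ + cos φ₁ cos φ₂ cos Δλ = (-0.9681)(-0.5606) + (0.2504)(0.8281)(-0.1184) = 0.51823,
so c = arccos(0.51823) = 1.02601 rad.
Distance = R·c = 1737.4 × 1.0260 ≈ 1783 km.

1783 km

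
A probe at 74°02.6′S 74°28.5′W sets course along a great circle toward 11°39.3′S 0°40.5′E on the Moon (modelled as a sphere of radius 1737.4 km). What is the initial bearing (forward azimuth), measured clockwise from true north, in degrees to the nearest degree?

79°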